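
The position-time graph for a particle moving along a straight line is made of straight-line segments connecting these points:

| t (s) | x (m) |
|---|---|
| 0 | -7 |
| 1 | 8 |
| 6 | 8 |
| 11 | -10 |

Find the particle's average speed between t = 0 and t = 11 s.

3 m/s

Average speed = (total path length)/(elapsed time); on a piecewise-linear x-t graph the path length is Σ|Δx|.
0–1 s: |Δx| = |8 − -7| = 15 m
1–6 s: |Δx| = |8 − 8| = 0 m
6–11 s: |Δx| = |-10 − 8| = 18 m
Total path = 33 m; average speed = 33/11 = 3 m/s.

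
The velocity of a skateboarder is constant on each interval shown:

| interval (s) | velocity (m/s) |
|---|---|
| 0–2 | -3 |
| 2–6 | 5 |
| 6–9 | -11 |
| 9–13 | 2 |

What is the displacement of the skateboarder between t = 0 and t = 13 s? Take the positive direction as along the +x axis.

Displacement is the signed area under the v-t curve.
0–2 s: -3 × 2 = -6 m
2–6 s: 5 × 4 = 20 m
6–9 s: -11 × 3 = -33 m
9–13 s: 2 × 4 = 8 m
Net displacement = -11 m

-11 m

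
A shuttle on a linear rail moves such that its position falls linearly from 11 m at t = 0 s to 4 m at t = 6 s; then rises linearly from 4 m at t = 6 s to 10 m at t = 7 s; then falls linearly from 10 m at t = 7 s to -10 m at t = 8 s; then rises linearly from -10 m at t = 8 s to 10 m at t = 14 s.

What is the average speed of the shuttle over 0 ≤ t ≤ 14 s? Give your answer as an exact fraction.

Average speed = (total path length)/(elapsed time); on a piecewise-linear x-t graph the path length is Σ|Δx|.
0–6 s: |Δx| = |4 − 11| = 7 m
6–7 s: |Δx| = |10 − 4| = 6 m
7–8 s: |Δx| = |-10 − 10| = 20 m
8–14 s: |Δx| = |10 − -10| = 20 m
Total path = 53 m; average speed = 53/14 = 53/14 m/s.

53/14 m/s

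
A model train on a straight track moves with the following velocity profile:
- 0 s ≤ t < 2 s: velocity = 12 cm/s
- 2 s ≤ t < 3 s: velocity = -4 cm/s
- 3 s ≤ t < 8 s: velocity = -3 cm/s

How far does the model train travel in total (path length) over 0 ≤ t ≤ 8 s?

43 cm

Distance (not displacement) is the total path length: add the absolute areas under v-t.
0–2 s: |12| × 2 = 24 cm
2–3 s: |-4| × 1 = 4 cm
3–8 s: |-3| × 5 = 15 cm
Total distance = 43 cm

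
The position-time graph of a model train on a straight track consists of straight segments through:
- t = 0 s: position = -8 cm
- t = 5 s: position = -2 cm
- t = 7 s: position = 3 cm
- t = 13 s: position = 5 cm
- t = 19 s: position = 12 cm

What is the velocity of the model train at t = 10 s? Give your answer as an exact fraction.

1/3 cm/s

Velocity is the slope of the x-t graph on 7–13 s: (5 − 3)/(13 − 7) = 1/3 cm/s.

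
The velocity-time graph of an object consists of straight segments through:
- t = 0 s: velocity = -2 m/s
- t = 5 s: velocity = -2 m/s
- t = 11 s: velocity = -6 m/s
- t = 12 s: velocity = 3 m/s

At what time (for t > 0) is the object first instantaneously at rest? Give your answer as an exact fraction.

v changes sign on 11–12 s (from -6 to 3); the graph is linear there, so v = 0 at t = 11 + (6)·(12 − 11)/(3 − -6) = 35/3 s.

t = 35/3 s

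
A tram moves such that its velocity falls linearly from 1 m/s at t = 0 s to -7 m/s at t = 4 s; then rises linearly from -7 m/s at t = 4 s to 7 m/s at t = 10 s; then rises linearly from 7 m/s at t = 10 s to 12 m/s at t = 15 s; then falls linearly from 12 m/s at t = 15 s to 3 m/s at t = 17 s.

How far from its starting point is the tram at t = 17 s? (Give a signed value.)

50.5 m

Displacement is the signed area under the v-t curve.
0–4 s: ½(1 + -7)(4) = -12 m
4–10 s: ½(-7 + 7)(6) = 0 m
10–15 s: ½(7 + 12)(5) = 47.5 m
15–17 s: ½(12 + 3)(2) = 15 m
Net displacement = 50.5 m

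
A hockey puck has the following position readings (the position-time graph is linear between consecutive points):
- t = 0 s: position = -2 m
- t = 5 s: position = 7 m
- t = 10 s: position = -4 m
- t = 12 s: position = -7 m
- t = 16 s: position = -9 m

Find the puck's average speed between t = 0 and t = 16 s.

Average speed = (total path length)/(elapsed time); on a piecewise-linear x-t graph the path length is Σ|Δx|.
0–5 s: |Δx| = |7 − -2| = 9 m
5–10 s: |Δx| = |-4 − 7| = 11 m
10–12 s: |Δx| = |-7 − -4| = 3 m
12–16 s: |Δx| = |-9 − -7| = 2 m
Total path = 25 m; average speed = 25/16 = 1.5625 m/s.

1.5625 m/s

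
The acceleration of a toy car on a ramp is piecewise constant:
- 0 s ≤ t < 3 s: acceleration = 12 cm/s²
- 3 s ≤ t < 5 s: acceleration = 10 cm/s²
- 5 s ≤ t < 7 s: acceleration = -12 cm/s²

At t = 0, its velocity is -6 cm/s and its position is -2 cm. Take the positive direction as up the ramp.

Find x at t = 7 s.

190 cm

On each constant-a segment, Δv = aΔt and Δx = v₀Δt + ½aΔt²; chain segment to segment.
0–3 s: v starts -6 cm/s; Δx = -6·3 + ½·12·3² = 36 cm; v ends 30 cm/s.
3–5 s: v starts 30 cm/s; Δx = 30·2 + ½·10·2² = 80 cm; v ends 50 cm/s.
5–7 s: v starts 50 cm/s; Δx = 50·2 + ½·-12·2² = 76 cm; v ends 26 cm/s.
x(7) = -2 + Σ Δx = 190 cm.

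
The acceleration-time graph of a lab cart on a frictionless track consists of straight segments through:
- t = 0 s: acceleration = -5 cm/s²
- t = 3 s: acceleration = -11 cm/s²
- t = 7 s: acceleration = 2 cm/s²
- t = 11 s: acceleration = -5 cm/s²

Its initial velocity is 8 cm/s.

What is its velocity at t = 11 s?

-40 cm/s

Δv equals the area under the a-t graph; then v = v₀ + Δv.
0–3 s: ½(-5 + -11)(3) = -24 cm/s
3–7 s: ½(-11 + 2)(4) = -18 cm/s
7–11 s: ½(2 + -5)(4) = -6 cm/s
Δv = -48 cm/s, so v(11) = 8 + (-48) = -40 cm/s.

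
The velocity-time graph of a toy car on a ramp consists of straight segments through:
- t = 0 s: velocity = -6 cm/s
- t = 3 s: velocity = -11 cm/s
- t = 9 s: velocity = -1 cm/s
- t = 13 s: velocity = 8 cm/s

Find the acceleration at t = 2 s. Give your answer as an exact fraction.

Acceleration is the slope of the v-t graph on 0–3 s: (-11 − -6)/(3 − 0) = -5/3 cm/s².

-5/3 cm/s²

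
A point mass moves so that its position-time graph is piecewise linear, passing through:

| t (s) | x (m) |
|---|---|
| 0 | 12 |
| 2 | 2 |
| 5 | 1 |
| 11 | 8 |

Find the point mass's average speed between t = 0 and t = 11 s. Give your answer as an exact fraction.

18/11 m/s

Average speed = (total path length)/(elapsed time); on a piecewise-linear x-t graph the path length is Σ|Δx|.
0–2 s: |Δx| = |2 − 12| = 10 m
2–5 s: |Δx| = |1 − 2| = 1 m
5–11 s: |Δx| = |8 − 1| = 7 m
Total path = 18 m; average speed = 18/11 = 18/11 m/s.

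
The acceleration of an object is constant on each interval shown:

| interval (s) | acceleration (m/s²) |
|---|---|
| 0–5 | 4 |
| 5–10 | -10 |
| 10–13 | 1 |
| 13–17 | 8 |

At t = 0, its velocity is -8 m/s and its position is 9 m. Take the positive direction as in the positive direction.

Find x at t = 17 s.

On each constant-a segment, Δv = aΔt and Δx = v₀Δt + ½aΔt²; chain segment to segment.
0–5 s: v starts -8 m/s; Δx = -8·5 + ½·4·5² = 10 m; v ends 12 m/s.
5–10 s: v starts 12 m/s; Δx = 12·5 + ½·-10·5² = -65 m; v ends -38 m/s.
10–13 s: v starts -38 m/s; Δx = -38·3 + ½·1·3² = -109.5 m; v ends -35 m/s.
13–17 s: v starts -35 m/s; Δx = -35·4 + ½·8·4² = -76 m; v ends -3 m/s.
x(17) = 9 + Σ Δx = -231.5 m.

-231.5 m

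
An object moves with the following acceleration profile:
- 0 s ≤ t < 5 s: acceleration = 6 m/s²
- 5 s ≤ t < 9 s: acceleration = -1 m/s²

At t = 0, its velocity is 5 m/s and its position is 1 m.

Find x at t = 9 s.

On each constant-a segment, Δv = aΔt and Δx = v₀Δt + ½aΔt²; chain segment to segment.
0–5 s: v starts 5 m/s; Δx = 5·5 + ½·6·5² = 100 m; v ends 35 m/s.
5–9 s: v starts 35 m/s; Δx = 35·4 + ½·-1·4² = 132 m; v ends 31 m/s.
x(9) = 1 + Σ Δx = 233 m.

233 m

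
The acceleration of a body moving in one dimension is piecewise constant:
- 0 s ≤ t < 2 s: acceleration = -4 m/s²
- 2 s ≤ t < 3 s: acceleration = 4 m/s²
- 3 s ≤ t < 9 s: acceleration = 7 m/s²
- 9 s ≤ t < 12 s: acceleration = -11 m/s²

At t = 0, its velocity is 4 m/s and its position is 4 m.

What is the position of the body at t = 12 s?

204.5 m

On each constant-a segment, Δv = aΔt and Δx = v₀Δt + ½aΔt²; chain segment to segment.
0–2 s: v starts 4 m/s; Δx = 4·2 + ½·-4·2² = 0 m; v ends -4 m/s.
2–3 s: v starts -4 m/s; Δx = -4·1 + ½·4·1² = -2 m; v ends 0 m/s.
3–9 s: v starts 0 m/s; Δx = 0·6 + ½·7·6² = 126 m; v ends 42 m/s.
9–12 s: v starts 42 m/s; Δx = 42·3 + ½·-11·3² = 76.5 m; v ends 9 m/s.
x(12) = 4 + Σ Δx = 204.5 m.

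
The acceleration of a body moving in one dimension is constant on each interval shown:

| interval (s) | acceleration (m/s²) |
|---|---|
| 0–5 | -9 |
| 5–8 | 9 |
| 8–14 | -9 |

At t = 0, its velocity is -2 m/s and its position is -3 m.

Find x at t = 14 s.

-508 m

On each constant-a segment, Δv = aΔt and Δx = v₀Δt + ½aΔt²; chain segment to segment.
0–5 s: v starts -2 m/s; Δx = -2·5 + ½·-9·5² = -122.5 m; v ends -47 m/s.
5–8 s: v starts -47 m/s; Δx = -47·3 + ½·9·3² = -100.5 m; v ends -20 m/s.
8–14 s: v starts -20 m/s; Δx = -20·6 + ½·-9·6² = -282 m; v ends -74 m/s.
x(14) = -3 + Σ Δx = -508 m.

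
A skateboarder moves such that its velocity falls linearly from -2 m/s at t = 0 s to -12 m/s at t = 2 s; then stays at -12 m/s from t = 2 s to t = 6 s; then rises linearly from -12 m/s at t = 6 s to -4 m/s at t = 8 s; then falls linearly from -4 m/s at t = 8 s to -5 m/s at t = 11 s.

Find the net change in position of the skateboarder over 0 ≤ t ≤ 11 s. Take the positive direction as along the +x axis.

Displacement is the signed area under the v-t curve.
0–2 s: ½(-2 + -12)(2) = -14 m
2–6 s: -12 × 4 = -48 m
6–8 s: ½(-12 + -4)(2) = -16 m
8–11 s: ½(-4 + -5)(3) = -13.5 m
Net displacement = -91.5 m

-91.5 m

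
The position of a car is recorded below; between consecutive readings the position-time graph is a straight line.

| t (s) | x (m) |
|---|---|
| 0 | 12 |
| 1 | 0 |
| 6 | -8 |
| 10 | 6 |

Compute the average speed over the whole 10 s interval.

3.4 m/s

Average speed = (total path length)/(elapsed time); on a piecewise-linear x-t graph the path length is Σ|Δx|.
0–1 s: |Δx| = |0 − 12| = 12 m
1–6 s: |Δx| = |-8 − 0| = 8 m
6–10 s: |Δx| = |6 − -8| = 14 m
Total path = 34 m; average speed = 34/10 = 3.4 m/s.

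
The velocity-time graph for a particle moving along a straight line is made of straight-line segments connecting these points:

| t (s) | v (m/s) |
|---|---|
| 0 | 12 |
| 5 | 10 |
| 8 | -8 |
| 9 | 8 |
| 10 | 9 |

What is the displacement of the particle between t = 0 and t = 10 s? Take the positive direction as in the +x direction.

66.5 m

Displacement is the signed area under the v-t curve.
0–5 s: ½(12 + 10)(5) = 55 m
5–8 s: ½(10 + -8)(3) = 3 m
8–9 s: ½(-8 + 8)(1) = 0 m
9–10 s: ½(8 + 9)(1) = 8.5 m
Net displacement = 66.5 m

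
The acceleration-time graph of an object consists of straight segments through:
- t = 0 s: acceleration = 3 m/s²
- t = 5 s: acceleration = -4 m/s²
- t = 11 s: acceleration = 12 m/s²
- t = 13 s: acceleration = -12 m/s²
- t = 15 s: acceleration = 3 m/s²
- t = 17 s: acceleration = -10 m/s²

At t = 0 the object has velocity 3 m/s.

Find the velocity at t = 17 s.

8.5 m/s

Δv equals the area under the a-t graph; then v = v₀ + Δv.
0–5 s: ½(3 + -4)(5) = -2.5 m/s
5–11 s: ½(-4 + 12)(6) = 24 m/s
11–13 s: ½(12 + -12)(2) = 0 m/s
13–15 s: ½(-12 + 3)(2) = -9 m/s
15–17 s: ½(3 + -10)(2) = -7 m/s
Δv = 5.5 m/s, so v(17) = 3 + (5.5) = 8.5 m/s.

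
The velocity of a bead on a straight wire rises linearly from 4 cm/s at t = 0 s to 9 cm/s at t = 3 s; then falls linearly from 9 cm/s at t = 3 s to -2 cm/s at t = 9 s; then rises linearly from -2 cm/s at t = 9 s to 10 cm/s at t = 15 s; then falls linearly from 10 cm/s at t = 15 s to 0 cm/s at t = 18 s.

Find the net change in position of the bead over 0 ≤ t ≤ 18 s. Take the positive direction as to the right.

Net displacement equals the area under the velocity-time graph (areas below the axis count negative).
0–3 s: ½(4 + 9)(3) = 19.5 cm
3–9 s: ½(9 + -2)(6) = 21 cm
9–15 s: ½(-2 + 10)(6) = 24 cm
15–18 s: ½(10 + 0)(3) = 15 cm
Net displacement = 79.5 cm

79.5 cm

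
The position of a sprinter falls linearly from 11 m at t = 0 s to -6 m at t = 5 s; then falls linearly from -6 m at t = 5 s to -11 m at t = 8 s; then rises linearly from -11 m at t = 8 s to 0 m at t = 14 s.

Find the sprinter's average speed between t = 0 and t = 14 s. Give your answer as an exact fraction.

Average speed = (total path length)/(elapsed time); on a piecewise-linear x-t graph the path length is Σ|Δx|.
0–5 s: |Δx| = |-6 − 11| = 17 m
5–8 s: |Δx| = |-11 − -6| = 5 m
8–14 s: |Δx| = |0 − -11| = 11 m
Total path = 33 m; average speed = 33/14 = 33/14 m/s.

33/14 m/s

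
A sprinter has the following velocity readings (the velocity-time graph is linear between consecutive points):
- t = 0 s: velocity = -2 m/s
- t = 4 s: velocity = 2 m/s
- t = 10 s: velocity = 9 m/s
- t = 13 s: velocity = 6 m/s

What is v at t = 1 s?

On 0–4 s the graph is linear from -2 to 2 m/s: v(1) = -2 + (2 − -2)·(1 − 0)/(4 − 0) = -1 m/s.

-1 m/s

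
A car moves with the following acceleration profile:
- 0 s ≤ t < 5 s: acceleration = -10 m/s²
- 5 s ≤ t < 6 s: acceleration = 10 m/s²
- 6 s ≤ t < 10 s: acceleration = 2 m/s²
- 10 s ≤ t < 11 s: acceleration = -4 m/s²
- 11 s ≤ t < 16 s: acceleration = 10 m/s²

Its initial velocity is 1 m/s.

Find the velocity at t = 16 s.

Δv equals the area under the a-t graph; then v = v₀ + Δv.
0–5 s: -10 × 5 = -50 m/s
5–6 s: 10 × 1 = 10 m/s
6–10 s: 2 × 4 = 8 m/s
10–11 s: -4 × 1 = -4 m/s
11–16 s: 10 × 5 = 50 m/s
Δv = 14 m/s, so v(16) = 1 + (14) = 15 m/s.

15 m/s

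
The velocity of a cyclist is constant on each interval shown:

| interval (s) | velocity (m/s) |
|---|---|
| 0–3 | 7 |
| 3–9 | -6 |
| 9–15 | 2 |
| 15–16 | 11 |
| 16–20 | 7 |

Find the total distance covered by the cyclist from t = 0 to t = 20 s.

108 m

Distance (not displacement) is the total path length: add the absolute areas under v-t.
0–3 s: |7| × 3 = 21 m
3–9 s: |-6| × 6 = 36 m
9–15 s: |2| × 6 = 12 m
15–16 s: |11| × 1 = 11 m
16–20 s: |7| × 4 = 28 m
Total distance = 108 m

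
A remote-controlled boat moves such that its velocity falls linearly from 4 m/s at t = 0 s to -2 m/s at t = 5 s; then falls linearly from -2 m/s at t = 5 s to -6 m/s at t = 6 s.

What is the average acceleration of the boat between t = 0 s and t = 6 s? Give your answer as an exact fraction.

Average acceleration = Δv/Δt = (-6 − 4)/(6 − 0) = -5/3 m/s².

-5/3 m/s²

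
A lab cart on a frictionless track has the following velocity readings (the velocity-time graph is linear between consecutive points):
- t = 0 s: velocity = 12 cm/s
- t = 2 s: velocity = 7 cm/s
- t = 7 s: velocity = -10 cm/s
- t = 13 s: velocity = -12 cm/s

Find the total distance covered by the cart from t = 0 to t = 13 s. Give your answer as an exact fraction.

Total distance travelled is ∫|v| dt — sum the magnitudes of each area piece.
0–2 s: |½(12 + 7)(2)| = 19 cm
2–7 s: v = 0 at t = 69/17 s; triangle areas 245/34 + 250/17 = 745/34 cm
7–13 s: |½(-10 + -12)(6)| = 66 cm
Total distance = 3635/34 cm

3635/34 cm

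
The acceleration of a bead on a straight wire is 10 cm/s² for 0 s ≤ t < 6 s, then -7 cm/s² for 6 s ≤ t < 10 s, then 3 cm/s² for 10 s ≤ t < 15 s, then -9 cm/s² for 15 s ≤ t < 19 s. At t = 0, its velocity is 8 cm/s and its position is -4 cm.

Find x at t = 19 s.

On each constant-a segment, Δv = aΔt and Δx = v₀Δt + ½aΔt²; chain segment to segment.
0–6 s: v starts 8 cm/s; Δx = 8·6 + ½·10·6² = 228 cm; v ends 68 cm/s.
6–10 s: v starts 68 cm/s; Δx = 68·4 + ½·-7·4² = 216 cm; v ends 40 cm/s.
10–15 s: v starts 40 cm/s; Δx = 40·5 + ½·3·5² = 237.5 cm; v ends 55 cm/s.
15–19 s: v starts 55 cm/s; Δx = 55·4 + ½·-9·4² = 148 cm; v ends 19 cm/s.
x(19) = -4 + Σ Δx = 825.5 cm.

825.5 cm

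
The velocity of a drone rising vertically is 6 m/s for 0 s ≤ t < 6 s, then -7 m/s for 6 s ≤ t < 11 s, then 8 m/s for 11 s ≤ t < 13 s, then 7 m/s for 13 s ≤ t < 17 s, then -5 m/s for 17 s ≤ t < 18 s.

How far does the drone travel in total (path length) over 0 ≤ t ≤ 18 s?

120 m

Distance (not displacement) is the total path length: add the absolute areas under v-t.
0–6 s: |6| × 6 = 36 m
6–11 s: |-7| × 5 = 35 m
11–13 s: |8| × 2 = 16 m
13–17 s: |7| × 4 = 28 m
17–18 s: |-5| × 1 = 5 m
Total distance = 120 m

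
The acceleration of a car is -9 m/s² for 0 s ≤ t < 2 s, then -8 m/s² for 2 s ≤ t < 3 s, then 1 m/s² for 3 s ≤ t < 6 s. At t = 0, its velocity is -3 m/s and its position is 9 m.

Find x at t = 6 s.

On each constant-a segment, Δv = aΔt and Δx = v₀Δt + ½aΔt²; chain segment to segment.
0–2 s: v starts -3 m/s; Δx = -3·2 + ½·-9·2² = -24 m; v ends -21 m/s.
2–3 s: v starts -21 m/s; Δx = -21·1 + ½·-8·1² = -25 m; v ends -29 m/s.
3–6 s: v starts -29 m/s; Δx = -29·3 + ½·1·3² = -82.5 m; v ends -26 m/s.
x(6) = 9 + Σ Δx = -122.5 m.

-122.5 m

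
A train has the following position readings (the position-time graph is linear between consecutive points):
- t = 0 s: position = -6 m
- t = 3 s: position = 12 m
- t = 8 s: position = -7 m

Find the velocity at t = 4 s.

Velocity is the slope of the x-t graph on 3–8 s: (-7 − 12)/(8 − 3) = -3.8 m/s.

-3.8 m/s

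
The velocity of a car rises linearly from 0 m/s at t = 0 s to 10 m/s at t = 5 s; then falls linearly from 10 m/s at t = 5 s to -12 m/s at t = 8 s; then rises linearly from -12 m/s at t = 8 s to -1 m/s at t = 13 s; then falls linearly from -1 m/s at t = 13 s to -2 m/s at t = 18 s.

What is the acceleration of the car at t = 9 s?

2.2 m/s²

Acceleration is the slope of the v-t graph on 8–13 s: (-1 − -12)/(13 − 8) = 2.2 m/s².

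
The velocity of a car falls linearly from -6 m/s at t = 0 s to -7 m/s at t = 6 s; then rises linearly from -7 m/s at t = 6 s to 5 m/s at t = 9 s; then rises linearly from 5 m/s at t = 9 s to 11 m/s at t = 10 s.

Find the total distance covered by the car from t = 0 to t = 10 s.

Distance (not displacement) is the total path length: add the absolute areas under v-t.
0–6 s: |½(-6 + -7)(6)| = 39 m
6–9 s: v = 0 at t = 7.75 s; triangle areas 6.125 + 3.125 = 9.25 m
9–10 s: |½(5 + 11)(1)| = 8 m
Total distance = 56.25 m

56.25 m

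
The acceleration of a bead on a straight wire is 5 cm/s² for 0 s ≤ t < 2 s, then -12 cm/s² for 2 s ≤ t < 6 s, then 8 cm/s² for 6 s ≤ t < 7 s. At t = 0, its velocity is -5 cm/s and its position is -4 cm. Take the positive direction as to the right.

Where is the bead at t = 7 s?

-119 cm

On each constant-a segment, Δv = aΔt and Δx = v₀Δt + ½aΔt²; chain segment to segment.
0–2 s: v starts -5 cm/s; Δx = -5·2 + ½·5·2² = 0 cm; v ends 5 cm/s.
2–6 s: v starts 5 cm/s; Δx = 5·4 + ½·-12·4² = -76 cm; v ends -43 cm/s.
6–7 s: v starts -43 cm/s; Δx = -43·1 + ½·8·1² = -39 cm; v ends -35 cm/s.
x(7) = -4 + Σ Δx = -119 cm.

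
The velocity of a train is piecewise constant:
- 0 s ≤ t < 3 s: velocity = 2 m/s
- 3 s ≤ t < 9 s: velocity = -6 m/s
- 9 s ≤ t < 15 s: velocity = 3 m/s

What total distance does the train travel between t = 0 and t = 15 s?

Distance (not displacement) is the total path length: add the absolute areas under v-t.
0–3 s: |2| × 3 = 6 m
3–9 s: |-6| × 6 = 36 m
9–15 s: |3| × 6 = 18 m
Total distance = 60 m

60 m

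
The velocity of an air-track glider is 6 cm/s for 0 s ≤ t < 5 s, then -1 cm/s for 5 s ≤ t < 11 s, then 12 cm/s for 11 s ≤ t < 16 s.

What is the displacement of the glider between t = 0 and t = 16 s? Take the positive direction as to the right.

Displacement is the signed area under the v-t curve.
0–5 s: 6 × 5 = 30 cm
5–11 s: -1 × 6 = -6 cm
11–16 s: 12 × 5 = 60 cm
Net displacement = 84 cm

84 cm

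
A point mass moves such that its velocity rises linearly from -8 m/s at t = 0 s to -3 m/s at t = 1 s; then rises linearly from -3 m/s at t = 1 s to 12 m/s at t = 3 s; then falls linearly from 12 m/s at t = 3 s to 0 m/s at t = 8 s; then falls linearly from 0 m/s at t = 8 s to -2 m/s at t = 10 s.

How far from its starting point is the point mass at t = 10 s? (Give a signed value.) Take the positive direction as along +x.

31.5 m

Displacement is the signed area under the v-t curve.
0–1 s: ½(-8 + -3)(1) = -5.5 m
1–3 s: ½(-3 + 12)(2) = 9 m
3–8 s: ½(12 + 0)(5) = 30 m
8–10 s: ½(0 + -2)(2) = -2 m
Net displacement = 31.5 m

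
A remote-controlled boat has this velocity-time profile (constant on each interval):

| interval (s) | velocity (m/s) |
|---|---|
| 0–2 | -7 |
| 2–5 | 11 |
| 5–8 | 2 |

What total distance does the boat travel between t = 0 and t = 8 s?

Distance (not displacement) is the total path length: add the absolute areas under v-t.
0–2 s: |-7| × 2 = 14 m
2–5 s: |11| × 3 = 33 m
5–8 s: |2| × 3 = 6 m
Total distance = 53 m

53 m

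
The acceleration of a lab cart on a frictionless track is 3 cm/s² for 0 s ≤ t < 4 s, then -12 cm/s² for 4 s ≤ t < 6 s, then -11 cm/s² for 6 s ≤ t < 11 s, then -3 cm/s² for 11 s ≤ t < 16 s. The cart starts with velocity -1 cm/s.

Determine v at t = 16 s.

-83 cm/s

Δv equals the area under the a-t graph; then v = v₀ + Δv.
0–4 s: 3 × 4 = 12 cm/s
4–6 s: -12 × 2 = -24 cm/s
6–11 s: -11 × 5 = -55 cm/s
11–16 s: -3 × 5 = -15 cm/s
Δv = -82 cm/s, so v(16) = -1 + (-82) = -83 cm/s.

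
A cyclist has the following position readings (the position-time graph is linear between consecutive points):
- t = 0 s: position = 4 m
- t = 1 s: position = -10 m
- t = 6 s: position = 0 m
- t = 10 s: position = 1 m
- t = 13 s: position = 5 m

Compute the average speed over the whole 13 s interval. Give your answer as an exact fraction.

29/13 m/s

Average speed = (total path length)/(elapsed time); on a piecewise-linear x-t graph the path length is Σ|Δx|.
0–1 s: |Δx| = |-10 − 4| = 14 m
1–6 s: |Δx| = |0 − -10| = 10 m
6–10 s: |Δx| = |1 − 0| = 1 m
10–13 s: |Δx| = |5 − 1| = 4 m
Total path = 29 m; average speed = 29/13 = 29/13 m/s.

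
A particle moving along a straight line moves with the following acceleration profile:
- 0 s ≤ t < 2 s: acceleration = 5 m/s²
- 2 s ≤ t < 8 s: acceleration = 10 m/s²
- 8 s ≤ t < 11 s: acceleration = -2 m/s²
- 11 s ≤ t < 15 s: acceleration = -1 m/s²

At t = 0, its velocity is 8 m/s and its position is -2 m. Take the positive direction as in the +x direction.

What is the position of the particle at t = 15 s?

On each constant-a segment, Δv = aΔt and Δx = v₀Δt + ½aΔt²; chain segment to segment.
0–2 s: v starts 8 m/s; Δx = 8·2 + ½·5·2² = 26 m; v ends 18 m/s.
2–8 s: v starts 18 m/s; Δx = 18·6 + ½·10·6² = 288 m; v ends 78 m/s.
8–11 s: v starts 78 m/s; Δx = 78·3 + ½·-2·3² = 225 m; v ends 72 m/s.
11–15 s: v starts 72 m/s; Δx = 72·4 + ½·-1·4² = 280 m; v ends 68 m/s.
x(15) = -2 + Σ Δx = 817 m.

817 m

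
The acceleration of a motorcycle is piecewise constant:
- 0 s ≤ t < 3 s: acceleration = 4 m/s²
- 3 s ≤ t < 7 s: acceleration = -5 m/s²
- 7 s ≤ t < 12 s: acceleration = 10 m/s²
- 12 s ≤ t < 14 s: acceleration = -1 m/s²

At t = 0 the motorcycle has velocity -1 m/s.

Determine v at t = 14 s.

Δv equals the area under the a-t graph; then v = v₀ + Δv.
0–3 s: 4 × 3 = 12 m/s
3–7 s: -5 × 4 = -20 m/s
7–12 s: 10 × 5 = 50 m/s
12–14 s: -1 × 2 = -2 m/s
Δv = 40 m/s, so v(14) = -1 + (40) = 39 m/s.

39 m/s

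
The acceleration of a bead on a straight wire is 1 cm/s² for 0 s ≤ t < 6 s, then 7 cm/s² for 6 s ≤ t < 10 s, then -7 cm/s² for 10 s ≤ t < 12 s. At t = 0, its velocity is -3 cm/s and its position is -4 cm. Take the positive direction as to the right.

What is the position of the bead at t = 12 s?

On each constant-a segment, Δv = aΔt and Δx = v₀Δt + ½aΔt²; chain segment to segment.
0–6 s: v starts -3 cm/s; Δx = -3·6 + ½·1·6² = 0 cm; v ends 3 cm/s.
6–10 s: v starts 3 cm/s; Δx = 3·4 + ½·7·4² = 68 cm; v ends 31 cm/s.
10–12 s: v starts 31 cm/s; Δx = 31·2 + ½·-7·2² = 48 cm; v ends 17 cm/s.
x(12) = -4 + Σ Δx = 112 cm.

112 cm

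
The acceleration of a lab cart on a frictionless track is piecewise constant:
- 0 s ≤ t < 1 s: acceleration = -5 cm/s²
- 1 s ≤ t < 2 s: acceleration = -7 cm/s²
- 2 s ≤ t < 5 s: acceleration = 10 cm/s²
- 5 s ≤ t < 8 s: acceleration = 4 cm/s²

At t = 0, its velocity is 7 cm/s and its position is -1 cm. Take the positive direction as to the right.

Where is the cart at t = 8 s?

On each constant-a segment, Δv = aΔt and Δx = v₀Δt + ½aΔt²; chain segment to segment.
0–1 s: v starts 7 cm/s; Δx = 7·1 + ½·-5·1² = 4.5 cm; v ends 2 cm/s.
1–2 s: v starts 2 cm/s; Δx = 2·1 + ½·-7·1² = -1.5 cm; v ends -5 cm/s.
2–5 s: v starts -5 cm/s; Δx = -5·3 + ½·10·3² = 30 cm; v ends 25 cm/s.
5–8 s: v starts 25 cm/s; Δx = 25·3 + ½·4·3² = 93 cm; v ends 37 cm/s.
x(8) = -1 + Σ Δx = 125 cm.

125 cm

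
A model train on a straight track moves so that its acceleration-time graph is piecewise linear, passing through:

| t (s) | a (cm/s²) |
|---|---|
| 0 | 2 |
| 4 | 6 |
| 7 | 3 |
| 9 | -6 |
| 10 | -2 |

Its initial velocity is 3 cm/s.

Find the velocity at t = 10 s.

25.5 cm/s

Δv equals the area under the a-t graph; then v = v₀ + Δv.
0–4 s: ½(2 + 6)(4) = 16 cm/s
4–7 s: ½(6 + 3)(3) = 13.5 cm/s
7–9 s: ½(3 + -6)(2) = -3 cm/s
9–10 s: ½(-6 + -2)(1) = -4 cm/s
Δv = 22.5 cm/s, so v(10) = 3 + (22.5) = 25.5 cm/s.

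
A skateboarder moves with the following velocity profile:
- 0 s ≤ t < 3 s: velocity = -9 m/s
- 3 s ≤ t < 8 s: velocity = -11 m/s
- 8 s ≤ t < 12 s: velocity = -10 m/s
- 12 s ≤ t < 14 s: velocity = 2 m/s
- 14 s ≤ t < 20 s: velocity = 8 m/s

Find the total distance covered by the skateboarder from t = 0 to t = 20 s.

Total distance travelled is ∫|v| dt — sum the magnitudes of each area piece.
0–3 s: |-9| × 3 = 27 m
3–8 s: |-11| × 5 = 55 m
8–12 s: |-10| × 4 = 40 m
12–14 s: |2| × 2 = 4 m
14–20 s: |8| × 6 = 48 m
Total distance = 174 m

174 m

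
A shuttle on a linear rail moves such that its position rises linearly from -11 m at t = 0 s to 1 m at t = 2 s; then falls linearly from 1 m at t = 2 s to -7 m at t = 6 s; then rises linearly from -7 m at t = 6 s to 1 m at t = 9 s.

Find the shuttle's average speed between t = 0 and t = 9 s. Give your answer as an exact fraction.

28/9 m/s

Average speed = (total path length)/(elapsed time); on a piecewise-linear x-t graph the path length is Σ|Δx|.
0–2 s: |Δx| = |1 − -11| = 12 m
2–6 s: |Δx| = |-7 − 1| = 8 m
6–9 s: |Δx| = |1 − -7| = 8 m
Total path = 28 m; average speed = 28/9 = 28/9 m/s.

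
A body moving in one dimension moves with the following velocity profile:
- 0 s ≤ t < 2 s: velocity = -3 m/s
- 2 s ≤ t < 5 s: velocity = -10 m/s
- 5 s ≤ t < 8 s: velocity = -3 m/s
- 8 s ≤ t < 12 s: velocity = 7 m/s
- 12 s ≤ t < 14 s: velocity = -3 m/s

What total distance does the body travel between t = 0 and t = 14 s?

Total distance travelled is ∫|v| dt — sum the magnitudes of each area piece.
0–2 s: |-3| × 2 = 6 m
2–5 s: |-10| × 3 = 30 m
5–8 s: |-3| × 3 = 9 m
8–12 s: |7| × 4 = 28 m
12–14 s: |-3| × 2 = 6 m
Total distance = 79 m

79 m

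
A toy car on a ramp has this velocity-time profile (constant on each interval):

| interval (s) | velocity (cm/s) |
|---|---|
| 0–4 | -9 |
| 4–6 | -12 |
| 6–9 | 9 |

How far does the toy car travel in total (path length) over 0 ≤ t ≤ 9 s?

Distance (not displacement) is the total path length: add the absolute areas under v-t.
0–4 s: |-9| × 4 = 36 cm
4–6 s: |-12| × 2 = 24 cm
6–9 s: |9| × 3 = 27 cm
Total distance = 87 cm

87 cm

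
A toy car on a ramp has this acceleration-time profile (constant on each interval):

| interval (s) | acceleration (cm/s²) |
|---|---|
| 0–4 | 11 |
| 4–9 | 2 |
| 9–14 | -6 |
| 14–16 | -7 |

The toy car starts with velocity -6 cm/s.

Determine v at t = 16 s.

4 cm/s

Δv equals the area under the a-t graph; then v = v₀ + Δv.
0–4 s: 11 × 4 = 44 cm/s
4–9 s: 2 × 5 = 10 cm/s
9–14 s: -6 × 5 = -30 cm/s
14–16 s: -7 × 2 = -14 cm/s
Δv = 10 cm/s, so v(16) = -6 + (10) = 4 cm/s.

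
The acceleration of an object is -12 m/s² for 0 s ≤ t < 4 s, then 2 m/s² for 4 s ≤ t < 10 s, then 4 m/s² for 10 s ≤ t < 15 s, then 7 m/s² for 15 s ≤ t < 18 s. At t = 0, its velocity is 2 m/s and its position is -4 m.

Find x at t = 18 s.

-462.5 m

On each constant-a segment, Δv = aΔt and Δx = v₀Δt + ½aΔt²; chain segment to segment.
0–4 s: v starts 2 m/s; Δx = 2·4 + ½·-12·4² = -88 m; v ends -46 m/s.
4–10 s: v starts -46 m/s; Δx = -46·6 + ½·2·6² = -240 m; v ends -34 m/s.
10–15 s: v starts -34 m/s; Δx = -34·5 + ½·4·5² = -120 m; v ends -14 m/s.
15–18 s: v starts -14 m/s; Δx = -14·3 + ½·7·3² = -10.5 m; v ends 7 m/s.
x(18) = -4 + Σ Δx = -462.5 m.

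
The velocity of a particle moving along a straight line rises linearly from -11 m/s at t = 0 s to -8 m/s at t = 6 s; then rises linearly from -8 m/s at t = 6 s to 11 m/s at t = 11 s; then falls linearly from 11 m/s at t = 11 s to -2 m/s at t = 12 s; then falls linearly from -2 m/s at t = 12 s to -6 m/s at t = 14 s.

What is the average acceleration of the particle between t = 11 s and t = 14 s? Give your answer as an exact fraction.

-17/3 m/s²

Average acceleration = Δv/Δt = (-6 − 11)/(14 − 11) = -17/3 m/s².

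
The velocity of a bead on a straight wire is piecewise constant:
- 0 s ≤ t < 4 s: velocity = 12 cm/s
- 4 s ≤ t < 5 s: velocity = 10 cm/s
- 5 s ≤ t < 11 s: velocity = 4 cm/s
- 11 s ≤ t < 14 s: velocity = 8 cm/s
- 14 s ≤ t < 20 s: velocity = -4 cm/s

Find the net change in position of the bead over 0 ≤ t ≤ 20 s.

Displacement is the signed area under the v-t curve.
0–4 s: 12 × 4 = 48 cm
4–5 s: 10 × 1 = 10 cm
5–11 s: 4 × 6 = 24 cm
11–14 s: 8 × 3 = 24 cm
14–20 s: -4 × 6 = -24 cm
Net displacement = 82 cm

82 cm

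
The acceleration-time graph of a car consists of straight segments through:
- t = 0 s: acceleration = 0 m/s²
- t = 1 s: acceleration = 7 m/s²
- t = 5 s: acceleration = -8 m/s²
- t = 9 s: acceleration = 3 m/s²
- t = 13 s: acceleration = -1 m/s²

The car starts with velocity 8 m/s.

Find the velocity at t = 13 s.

3.5 m/s

Δv equals the area under the a-t graph; then v = v₀ + Δv.
0–1 s: ½(0 + 7)(1) = 3.5 m/s
1–5 s: ½(7 + -8)(4) = -2 m/s
5–9 s: ½(-8 + 3)(4) = -10 m/s
9–13 s: ½(3 + -1)(4) = 4 m/s
Δv = -4.5 m/s, so v(13) = 8 + (-4.5) = 3.5 m/s.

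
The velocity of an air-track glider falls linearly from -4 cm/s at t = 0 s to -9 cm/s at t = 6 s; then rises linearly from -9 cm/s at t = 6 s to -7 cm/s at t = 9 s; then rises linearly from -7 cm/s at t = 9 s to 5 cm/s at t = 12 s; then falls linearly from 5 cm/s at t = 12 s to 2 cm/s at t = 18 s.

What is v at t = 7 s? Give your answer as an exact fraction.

-25/3 cm/s

On 6–9 s the graph is linear from -9 to -7 cm/s: v(7) = -9 + (-7 − -9)·(7 − 6)/(9 − 6) = -25/3 cm/s.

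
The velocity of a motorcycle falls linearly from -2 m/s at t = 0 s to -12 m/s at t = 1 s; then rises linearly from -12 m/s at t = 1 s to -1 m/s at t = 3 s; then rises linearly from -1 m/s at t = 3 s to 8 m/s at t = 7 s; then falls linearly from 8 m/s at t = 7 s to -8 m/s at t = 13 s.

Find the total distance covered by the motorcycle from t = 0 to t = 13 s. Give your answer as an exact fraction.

Total distance travelled is ∫|v| dt — sum the magnitudes of each area piece.
0–1 s: |½(-2 + -12)(1)| = 7 m
1–3 s: |½(-12 + -1)(2)| = 13 m
3–7 s: v = 0 at t = 31/9 s; triangle areas 2/9 + 128/9 = 130/9 m
7–13 s: v = 0 at t = 10 s; triangle areas 12 + 12 = 24 m
Total distance = 526/9 m

526/9 m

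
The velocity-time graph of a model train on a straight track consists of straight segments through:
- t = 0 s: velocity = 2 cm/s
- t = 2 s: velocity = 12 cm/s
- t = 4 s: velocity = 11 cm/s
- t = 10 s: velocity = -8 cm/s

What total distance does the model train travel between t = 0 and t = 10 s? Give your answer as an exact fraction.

1258/19 cm

Distance (not displacement) is the total path length: add the absolute areas under v-t.
0–2 s: |½(2 + 12)(2)| = 14 cm
2–4 s: |½(12 + 11)(2)| = 23 cm
4–10 s: v = 0 at t = 142/19 s; triangle areas 363/19 + 192/19 = 555/19 cm
Total distance = 1258/19 cm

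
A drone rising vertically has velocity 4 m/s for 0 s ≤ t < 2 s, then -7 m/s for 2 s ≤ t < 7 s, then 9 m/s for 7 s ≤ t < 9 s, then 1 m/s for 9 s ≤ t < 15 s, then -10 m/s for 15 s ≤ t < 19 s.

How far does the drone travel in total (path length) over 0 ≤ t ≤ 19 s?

107 m

Total distance travelled is ∫|v| dt — sum the magnitudes of each area piece.
0–2 s: |4| × 2 = 8 m
2–7 s: |-7| × 5 = 35 m
7–9 s: |9| × 2 = 18 m
9–15 s: |1| × 6 = 6 m
15–19 s: |-10| × 4 = 40 m
Total distance = 107 m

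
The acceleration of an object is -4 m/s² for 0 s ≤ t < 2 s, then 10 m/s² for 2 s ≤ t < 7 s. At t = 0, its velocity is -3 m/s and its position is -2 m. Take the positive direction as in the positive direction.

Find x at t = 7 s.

On each constant-a segment, Δv = aΔt and Δx = v₀Δt + ½aΔt²; chain segment to segment.
0–2 s: v starts -3 m/s; Δx = -3·2 + ½·-4·2² = -14 m; v ends -11 m/s.
2–7 s: v starts -11 m/s; Δx = -11·5 + ½·10·5² = 70 m; v ends 39 m/s.
x(7) = -2 + Σ Δx = 54 m.

54 m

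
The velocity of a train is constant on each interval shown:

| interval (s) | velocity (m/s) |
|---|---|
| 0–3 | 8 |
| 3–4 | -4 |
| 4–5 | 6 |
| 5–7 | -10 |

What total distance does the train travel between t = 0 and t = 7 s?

Distance (not displacement) is the total path length: add the absolute areas under v-t.
0–3 s: |8| × 3 = 24 m
3–4 s: |-4| × 1 = 4 m
4–5 s: |6| × 1 = 6 m
5–7 s: |-10| × 2 = 20 m
Total distance = 54 m

54 m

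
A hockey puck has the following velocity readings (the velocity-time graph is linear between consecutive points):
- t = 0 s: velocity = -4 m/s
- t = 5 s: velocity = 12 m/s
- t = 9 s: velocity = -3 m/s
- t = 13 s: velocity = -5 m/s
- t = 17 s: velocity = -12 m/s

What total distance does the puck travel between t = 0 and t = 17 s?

Distance (not displacement) is the total path length: add the absolute areas under v-t.
0–5 s: v = 0 at t = 1.25 s; triangle areas 2.5 + 22.5 = 25 m
5–9 s: v = 0 at t = 8.2 s; triangle areas 19.2 + 1.2 = 20.4 m
9–13 s: |½(-3 + -5)(4)| = 16 m
13–17 s: |½(-5 + -12)(4)| = 34 m
Total distance = 95.4 m

95.4 m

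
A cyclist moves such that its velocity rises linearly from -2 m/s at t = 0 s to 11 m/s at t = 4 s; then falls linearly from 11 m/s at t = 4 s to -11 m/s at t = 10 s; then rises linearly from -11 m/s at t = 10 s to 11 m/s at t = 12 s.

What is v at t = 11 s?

0 m/s

On 10–12 s the graph is linear from -11 to 11 m/s: v(11) = -11 + (11 − -11)·(11 − 10)/(12 − 10) = 0 m/s.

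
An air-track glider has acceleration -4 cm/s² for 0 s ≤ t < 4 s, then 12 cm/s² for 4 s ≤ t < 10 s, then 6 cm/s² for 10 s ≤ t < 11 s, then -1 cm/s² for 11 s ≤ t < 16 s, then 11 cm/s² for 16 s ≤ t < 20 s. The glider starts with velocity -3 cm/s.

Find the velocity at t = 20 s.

98 cm/s

Δv equals the area under the a-t graph; then v = v₀ + Δv.
0–4 s: -4 × 4 = -16 cm/s
4–10 s: 12 × 6 = 72 cm/s
10–11 s: 6 × 1 = 6 cm/s
11–16 s: -1 × 5 = -5 cm/s
16–20 s: 11 × 4 = 44 cm/s
Δv = 101 cm/s, so v(20) = -3 + (101) = 98 cm/s.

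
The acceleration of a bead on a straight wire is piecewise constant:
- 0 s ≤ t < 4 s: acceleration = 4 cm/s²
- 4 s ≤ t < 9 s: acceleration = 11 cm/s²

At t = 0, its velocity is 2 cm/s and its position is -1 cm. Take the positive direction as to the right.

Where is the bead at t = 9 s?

On each constant-a segment, Δv = aΔt and Δx = v₀Δt + ½aΔt²; chain segment to segment.
0–4 s: v starts 2 cm/s; Δx = 2·4 + ½·4·4² = 40 cm; v ends 18 cm/s.
4–9 s: v starts 18 cm/s; Δx = 18·5 + ½·11·5² = 227.5 cm; v ends 73 cm/s.
x(9) = -1 + Σ Δx = 266.5 cm.

266.5 cm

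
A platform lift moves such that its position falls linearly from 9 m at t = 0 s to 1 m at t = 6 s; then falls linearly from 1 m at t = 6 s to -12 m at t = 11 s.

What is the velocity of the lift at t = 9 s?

Velocity is the slope of the x-t graph on 6–11 s: (-12 − 1)/(11 − 6) = -2.6 m/s.

-2.6 m/s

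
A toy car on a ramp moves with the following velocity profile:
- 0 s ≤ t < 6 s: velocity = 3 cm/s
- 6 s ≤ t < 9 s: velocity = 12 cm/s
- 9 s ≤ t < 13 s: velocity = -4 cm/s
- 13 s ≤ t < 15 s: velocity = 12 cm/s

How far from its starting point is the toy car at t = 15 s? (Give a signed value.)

62 cm

Displacement is the signed area under the v-t curve.
0–6 s: 3 × 6 = 18 cm
6–9 s: 12 × 3 = 36 cm
9–13 s: -4 × 4 = -16 cm
13–15 s: 12 × 2 = 24 cm
Net displacement = 62 cm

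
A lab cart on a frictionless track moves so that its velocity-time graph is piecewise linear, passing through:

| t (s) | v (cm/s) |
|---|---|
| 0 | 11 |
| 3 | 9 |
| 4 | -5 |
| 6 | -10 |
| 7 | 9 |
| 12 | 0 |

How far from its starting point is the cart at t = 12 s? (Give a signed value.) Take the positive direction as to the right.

39 cm

Displacement is the signed area under the v-t curve.
0–3 s: ½(11 + 9)(3) = 30 cm
3–4 s: ½(9 + -5)(1) = 2 cm
4–6 s: ½(-5 + -10)(2) = -15 cm
6–7 s: ½(-10 + 9)(1) = -0.5 cm
7–12 s: ½(9 + 0)(5) = 22.5 cm
Net displacement = 39 cm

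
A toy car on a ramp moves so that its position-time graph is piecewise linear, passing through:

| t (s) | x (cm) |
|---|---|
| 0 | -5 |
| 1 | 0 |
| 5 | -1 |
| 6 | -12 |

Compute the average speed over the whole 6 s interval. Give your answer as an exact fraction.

Average speed = (total path length)/(elapsed time); on a piecewise-linear x-t graph the path length is Σ|Δx|.
0–1 s: |Δx| = |0 − -5| = 5 cm
1–5 s: |Δx| = |-1 − 0| = 1 cm
5–6 s: |Δx| = |-12 − -1| = 11 cm
Total path = 17 cm; average speed = 17/6 = 17/6 cm/s.

17/6 cm/s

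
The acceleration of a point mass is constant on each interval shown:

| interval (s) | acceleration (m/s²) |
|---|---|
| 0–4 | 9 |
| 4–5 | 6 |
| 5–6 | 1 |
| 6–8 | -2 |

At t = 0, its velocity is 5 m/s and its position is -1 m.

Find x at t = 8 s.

274.5 m

On each constant-a segment, Δv = aΔt and Δx = v₀Δt + ½aΔt²; chain segment to segment.
0–4 s: v starts 5 m/s; Δx = 5·4 + ½·9·4² = 92 m; v ends 41 m/s.
4–5 s: v starts 41 m/s; Δx = 41·1 + ½·6·1² = 44 m; v ends 47 m/s.
5–6 s: v starts 47 m/s; Δx = 47·1 + ½·1·1² = 47.5 m; v ends 48 m/s.
6–8 s: v starts 48 m/s; Δx = 48·2 + ½·-2·2² = 92 m; v ends 44 m/s.
x(8) = -1 + Σ Δx = 274.5 m.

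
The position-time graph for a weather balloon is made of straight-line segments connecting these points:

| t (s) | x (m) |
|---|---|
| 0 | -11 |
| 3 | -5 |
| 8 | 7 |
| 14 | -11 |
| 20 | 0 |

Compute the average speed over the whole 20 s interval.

Average speed = (total path length)/(elapsed time); on a piecewise-linear x-t graph the path length is Σ|Δx|.
0–3 s: |Δx| = |-5 − -11| = 6 m
3–8 s: |Δx| = |7 − -5| = 12 m
8–14 s: |Δx| = |-11 − 7| = 18 m
14–20 s: |Δx| = |0 − -11| = 11 m
Total path = 47 m; average speed = 47/20 = 2.35 m/s.

2.35 m/s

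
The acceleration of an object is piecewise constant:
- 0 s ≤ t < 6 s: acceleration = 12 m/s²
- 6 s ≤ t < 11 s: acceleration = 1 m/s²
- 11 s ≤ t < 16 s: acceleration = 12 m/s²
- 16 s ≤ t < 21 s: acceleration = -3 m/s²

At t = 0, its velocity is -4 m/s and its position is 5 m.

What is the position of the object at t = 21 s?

On each constant-a segment, Δv = aΔt and Δx = v₀Δt + ½aΔt²; chain segment to segment.
0–6 s: v starts -4 m/s; Δx = -4·6 + ½·12·6² = 192 m; v ends 68 m/s.
6–11 s: v starts 68 m/s; Δx = 68·5 + ½·1·5² = 352.5 m; v ends 73 m/s.
11–16 s: v starts 73 m/s; Δx = 73·5 + ½·12·5² = 515 m; v ends 133 m/s.
16–21 s: v starts 133 m/s; Δx = 133·5 + ½·-3·5² = 627.5 m; v ends 118 m/s.
x(21) = 5 + Σ Δx = 1692 m.

1692 m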